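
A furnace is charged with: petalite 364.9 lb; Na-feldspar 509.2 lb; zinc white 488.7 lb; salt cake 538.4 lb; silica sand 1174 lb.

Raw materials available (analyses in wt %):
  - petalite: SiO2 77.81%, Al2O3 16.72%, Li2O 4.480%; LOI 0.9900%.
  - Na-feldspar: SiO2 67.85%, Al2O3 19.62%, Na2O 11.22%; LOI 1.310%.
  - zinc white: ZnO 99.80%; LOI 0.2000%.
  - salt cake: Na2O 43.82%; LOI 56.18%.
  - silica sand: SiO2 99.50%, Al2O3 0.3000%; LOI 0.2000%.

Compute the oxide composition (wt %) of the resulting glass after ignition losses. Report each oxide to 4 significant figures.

Values along the way are printed rounded to four significant figures in the printout — the working math maintains full precision at every stage. Each reported number is rounded a single time; all derived quantities, which include the yield, glass mass, ignition loss, the totals, the five compositions, are rebuilt at full precision, as quoted within question or answer, from the batch weights for 2759 lb of glass.
Mass of each oxide from the mix:
  SiO2: 364.9·0.7781 + 509.2·0.6785 + 1174·0.9950 = 1798 lb
  ZnO: 488.7·0.9980 = 487.7 lb
  Al2O3: 364.9·0.1672 + 509.2·0.1962 + 1174·0.003000 = 164.4 lb
  Li2O: 364.9·0.04480 = 16.35 lb
  Na2O: 509.2·0.1122 + 538.4·0.4382 = 293.1 lb
LOI: 364.9·0.009900 + 509.2·0.01310 + 488.7·0.002000 + 538.4·0.5618 + 1174·0.002000 = 316.1 lb
Glass mass = batch − LOI = 3075 − 316.1 = 2759 lb (consistent with Σ oxide mass)
percent share: oxide ÷ glass, ×100

Glass mass = 2759 lb (batch 3075 − LOI 316.1).
Composition: SiO2 65.15%, ZnO 17.68%, Al2O3 5.960%, Li2O 0.5925%, Na2O 10.62%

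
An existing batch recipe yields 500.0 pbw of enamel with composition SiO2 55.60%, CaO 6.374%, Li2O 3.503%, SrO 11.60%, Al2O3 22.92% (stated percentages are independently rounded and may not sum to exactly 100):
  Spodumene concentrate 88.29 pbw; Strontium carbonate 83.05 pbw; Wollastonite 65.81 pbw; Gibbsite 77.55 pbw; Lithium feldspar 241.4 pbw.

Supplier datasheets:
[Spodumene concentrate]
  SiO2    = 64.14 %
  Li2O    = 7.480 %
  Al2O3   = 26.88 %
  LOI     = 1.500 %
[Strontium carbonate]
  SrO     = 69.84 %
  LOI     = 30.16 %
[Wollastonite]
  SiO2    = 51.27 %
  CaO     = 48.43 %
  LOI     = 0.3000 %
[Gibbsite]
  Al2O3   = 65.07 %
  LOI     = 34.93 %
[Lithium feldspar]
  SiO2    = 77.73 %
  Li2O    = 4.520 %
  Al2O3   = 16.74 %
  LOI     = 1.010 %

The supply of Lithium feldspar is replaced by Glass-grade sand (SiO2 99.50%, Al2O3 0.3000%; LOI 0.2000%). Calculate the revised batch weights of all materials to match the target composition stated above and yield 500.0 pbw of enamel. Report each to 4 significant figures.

Revised batch per 500.0 pbw enamel:
  Spodumene concentrate: 234.2 pbw
  Strontium carbonate: 83.05 pbw
  Wollastonite: 65.81 pbw
  Gibbsite: 78.95 pbw
  Glass-grade sand: 94.55 pbw
Total batch = 556.6 pbw; LOI loss = 56.52 pbw

Each numeric step holds exact precision from start to finish. The intermediate values are displayed, rounded to four significant figures, as written — exactly one rounding goes into every reported result — derived quantities are computed using the weight values on 500.0 pbw of glass at full precision (the totals, five oxide percentages, glass mass, yield, ignition loss), as they appear in question or answer.
The oxide mass targets at 500.0 pbw enamel:
  SiO2: 55.60% × 500.0 = 278.0 pbw
  CaO: 6.374% × 500.0 = 31.87 pbw
  Li2O: 3.503% × 500.0 = 17.52 pbw
  SrO: 11.60% × 500.0 = 58.00 pbw
  Al2O3: 22.92% × 500.0 = 114.6 pbw
Verifying the oxide balance per the reported batch figures, at the basis given (summed amounts equal target values inside rounding margins):
  SiO2: 234.2·0.6414 + 65.81·0.5127 + 94.55·0.9950 = 278.0 pbw (target 278.0 pbw)
  CaO: 65.81·0.4843 = 31.87 pbw (target 31.87 pbw)
  Li2O: 234.2·0.07480 = 17.52 pbw (target 17.52 pbw)
  SrO: 83.05·0.6984 = 58.00 pbw (target 58.00 pbw)
  Al2O3: 234.2·0.2688 + 78.95·0.6507 + 94.55·0.003000 = 114.6 pbw (target 114.6 pbw)
Glass-mass closure: the batch minus its LOI: 500.0 pbw (summing oxide targets gives 500.0 pbw; the stated basis being 500.0 pbw — differing by rounding only).
Total batch = Σ batch = 556.6 pbw; LOI loss = Σ batch·LOI = 56.52 pbw; yield = glass ÷ total batch = 89.84%.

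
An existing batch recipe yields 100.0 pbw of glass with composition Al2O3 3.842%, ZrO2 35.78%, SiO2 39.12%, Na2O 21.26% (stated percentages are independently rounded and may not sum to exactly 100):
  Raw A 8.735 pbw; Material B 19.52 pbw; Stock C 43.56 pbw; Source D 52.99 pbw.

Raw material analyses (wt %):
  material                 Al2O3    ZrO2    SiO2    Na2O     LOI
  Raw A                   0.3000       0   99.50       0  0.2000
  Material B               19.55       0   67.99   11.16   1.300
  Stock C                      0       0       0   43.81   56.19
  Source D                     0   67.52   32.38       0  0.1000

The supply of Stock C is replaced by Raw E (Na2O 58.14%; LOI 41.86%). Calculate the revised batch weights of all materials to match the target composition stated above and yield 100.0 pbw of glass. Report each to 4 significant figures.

All arithmetic keeps exact precision in all steps; the intermediate values are shown (rounded to four significant figures) alongside each step. Every reported number is rounded only once. Derived quantities, which include yield, four oxide percentages, net glass mass, the totals, ignition loss, are recomputed in exact precision, exactly as shown in the question or the answer, starting from the weights on 100.0 pbw of glass.
Oxide-by-oxide targets in 100.0 pbw glass:
  Al2O3: 3.842% × 100.0 = 3.842 pbw
  ZrO2: 35.78% × 100.0 = 35.78 pbw
  SiO2: 39.12% × 100.0 = 39.12 pbw
  Na2O: 21.26% × 100.0 = 21.26 pbw
A balance pass over the oxides, using the reported weights, at the basis given (oxide sums agree with the targets modulo rounding of the values):
  Al2O3: 8.735·0.003000 + 19.52·0.1955 = 3.842 pbw (target 3.842 pbw)
  ZrO2: 52.99·0.6752 = 35.78 pbw (target 35.78 pbw)
  SiO2: 8.735·0.9950 + 19.52·0.6799 + 52.99·0.3238 = 39.12 pbw (target 39.12 pbw)
  Na2O: 19.52·0.1116 + 32.82·0.5814 = 21.26 pbw (target 21.26 pbw)
Glass-mass closure: the batch minus its LOI: 100.0 pbw (per-oxide target masses sum to 100.0 pbw; against the stated basis, 100.0 pbw — rounding explains the deltas).
Batch grand total — Σ batch = 114.1 pbw; Σ batch·LOI gives LOI loss = 14.06 pbw; yield: glass divided by total = 87.67%.

Revised batch per 100.0 pbw glass:
  Raw A: 8.735 pbw
  Material B: 19.52 pbw
  Raw E: 32.82 pbw
  Source D: 52.99 pbw
Total batch = 114.1 pbw; LOI loss = 14.06 pbw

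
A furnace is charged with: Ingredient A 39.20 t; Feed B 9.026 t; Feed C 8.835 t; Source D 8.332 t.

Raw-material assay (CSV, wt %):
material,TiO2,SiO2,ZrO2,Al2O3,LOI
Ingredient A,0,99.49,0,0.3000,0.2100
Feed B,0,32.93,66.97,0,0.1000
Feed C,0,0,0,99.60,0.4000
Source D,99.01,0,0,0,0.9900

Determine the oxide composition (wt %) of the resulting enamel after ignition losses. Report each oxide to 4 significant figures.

Glass mass = 65.18 t (batch 65.39 − LOI 0.2092).
Composition: TiO2 12.66%, SiO2 64.39%, ZrO2 9.273%, Al2O3 13.68%

Intermediates are printed (rounded to four significant digits) within the worked lines — all arithmetic holds full precision through every step — each reported figure is rounded just once — the derived quantities (the totals, the yield, ignition loss, net glass mass, the four compositions) are re-derived using the weight values for 65.18 t of glass at exact precision as set out in the problem or answer text.
Mass of each oxide from the mix:
  TiO2: 8.332·0.9901 = 8.250 t
  SiO2: 39.20·0.9949 + 9.026·0.3293 = 41.97 t
  ZrO2: 9.026·0.6697 = 6.045 t
  Al2O3: 39.20·0.003000 + 8.835·0.9960 = 8.917 t
LOI: 39.20·0.002100 + 9.026·0.001000 + 8.835·0.004000 + 8.332·0.009900 = 0.2092 t
Resulting glass, batch − LOI: 65.39 − 0.2092 = 65.18 t (consistent with Σ oxide mass)
each oxide over glass, ×100, is wt %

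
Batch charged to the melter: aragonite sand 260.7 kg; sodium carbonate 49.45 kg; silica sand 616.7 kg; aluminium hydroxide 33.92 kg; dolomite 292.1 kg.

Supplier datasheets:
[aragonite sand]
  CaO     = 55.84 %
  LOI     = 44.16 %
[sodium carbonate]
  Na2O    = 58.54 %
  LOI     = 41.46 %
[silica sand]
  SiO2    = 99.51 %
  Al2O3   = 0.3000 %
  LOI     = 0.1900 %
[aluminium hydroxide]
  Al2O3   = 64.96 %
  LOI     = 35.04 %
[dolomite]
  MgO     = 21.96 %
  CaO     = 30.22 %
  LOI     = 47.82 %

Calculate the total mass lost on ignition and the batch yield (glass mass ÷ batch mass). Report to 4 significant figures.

Working values appear (rounded to four significant figures) between the steps — each numeric step maintains full float precision end to end. Each reported value takes just one rounding. All derived quantities are rebuilt in full float precision (the yield, the five compositions, LOI, the totals, glass mass) using the weight values for 964.5 kg of glass, as set out in problem or answer.
Material-by-material LOI:
  aragonite sand: 260.7 × 0.4416 = 115.1 kg
  sodium carbonate: 49.45 × 0.4146 = 20.50 kg
  silica sand: 616.7 × 0.001900 = 1.172 kg
  aluminium hydroxide: 33.92 × 0.3504 = 11.89 kg
  dolomite: 292.1 × 0.4782 = 139.7 kg
Total LOI = 288.4 kg
Glass = batch − LOI = 1253 − 288.4 = 964.5 kg

LOI loss = 288.4 kg; glass = 964.5 kg; yield = 76.98%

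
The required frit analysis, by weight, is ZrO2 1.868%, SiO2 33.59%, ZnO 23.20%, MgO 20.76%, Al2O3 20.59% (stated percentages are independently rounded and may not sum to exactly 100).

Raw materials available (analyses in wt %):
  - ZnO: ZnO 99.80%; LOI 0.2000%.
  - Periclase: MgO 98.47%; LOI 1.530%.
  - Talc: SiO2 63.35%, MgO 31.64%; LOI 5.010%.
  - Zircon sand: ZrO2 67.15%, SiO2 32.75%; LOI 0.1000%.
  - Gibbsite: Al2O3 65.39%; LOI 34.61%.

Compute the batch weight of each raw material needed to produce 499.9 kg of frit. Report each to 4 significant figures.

Batch per 499.9 kg frit:
  ZnO: 116.2 kg
  Periclase: 22.53 kg
  Talc: 257.9 kg
  Zircon sand: 13.91 kg
  Gibbsite: 157.4 kg
Total batch = 567.9 kg; LOI loss = 67.99 kg; yield = 88.03%

All arithmetic runs at full precision through the solve; the intermediate values are shown, with 4-significant-digit rounding, across the worked steps; exactly one rounding is applied to every reported value; all derived quantities, which include glass mass, the five compositions, totals, LOI, yield, are carried at full float precision, as written in the problem or answer text, from the batch weights for 499.9 kg of glass.
Per-oxide target masses for 499.9 kg frit:
  ZrO2: 1.868% × 499.9 = 9.338 kg
  SiO2: 33.59% × 499.9 = 167.9 kg
  ZnO: 23.20% × 499.9 = 116.0 kg
  MgO: 20.76% × 499.9 = 103.8 kg
  Al2O3: 20.59% × 499.9 = 102.9 kg
Per-oxide balance check given the weights on record, relative to the basis at hand (target by target, the sums agree modulo rounding of the values):
  ZrO2: 13.91·0.6715 = 9.341 kg (target 9.338 kg)
  SiO2: 257.9·0.6335 + 13.91·0.3275 = 167.9 kg (target 167.9 kg)
  ZnO: 116.2·0.9980 = 116.0 kg (target 116.0 kg)
  MgO: 22.53·0.9847 + 257.9·0.3164 = 103.8 kg (target 103.8 kg)
  Al2O3: 157.4·0.6539 = 102.9 kg (target 102.9 kg)
Glass-mass closure: batch total minus LOI = 500.0 kg (per-oxide target masses sum to 499.9 kg; basis as stated: 499.9 kg — differing by rounding only).
Summing the batch: Σ batch = 567.9 kg; Σ batch·LOI gives LOI loss = 67.99 kg; yield = glass ÷ total batch = 88.03%.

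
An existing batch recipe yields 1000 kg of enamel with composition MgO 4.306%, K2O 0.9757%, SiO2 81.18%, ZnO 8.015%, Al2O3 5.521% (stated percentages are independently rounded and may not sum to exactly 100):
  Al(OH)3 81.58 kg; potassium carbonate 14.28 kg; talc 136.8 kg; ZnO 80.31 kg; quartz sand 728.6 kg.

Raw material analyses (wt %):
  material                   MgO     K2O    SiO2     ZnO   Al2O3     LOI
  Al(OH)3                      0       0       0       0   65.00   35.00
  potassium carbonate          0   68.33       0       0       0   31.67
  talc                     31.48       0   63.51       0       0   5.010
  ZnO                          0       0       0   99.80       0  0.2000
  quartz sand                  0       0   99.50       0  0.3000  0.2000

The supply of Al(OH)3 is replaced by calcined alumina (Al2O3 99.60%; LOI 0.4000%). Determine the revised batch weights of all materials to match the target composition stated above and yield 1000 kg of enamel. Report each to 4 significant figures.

Values along the way appear rounded to four significant figures as written. All internal work keeps full precision at every stage. Each reported value takes exactly one rounding; all derived quantities (ignition loss, five oxide percentages, totals, glass mass, yield) are recomputed starting from the weights on 1000 kg of glass in full precision as written in the problem or answer text.
Target masses of each oxide per 1000 kg enamel:
  MgO: 4.306% × 1000 = 43.06 kg
  K2O: 0.9757% × 1000 = 9.757 kg
  SiO2: 81.18% × 1000 = 811.8 kg
  ZnO: 8.015% × 1000 = 80.15 kg
  Al2O3: 5.521% × 1000 = 55.21 kg
Verifying the oxide balance given the weights on record, for the quoted basis mass (each sum matches its target mass once rounding is allowed for):
  MgO: 136.8·0.3148 = 43.06 kg (target 43.06 kg)
  K2O: 14.28·0.6833 = 9.758 kg (target 9.757 kg)
  SiO2: 136.8·0.6351 + 728.6·0.9950 = 811.8 kg (target 811.8 kg)
  ZnO: 80.31·0.9980 = 80.15 kg (target 80.15 kg)
  Al2O3: 53.24·0.9960 + 728.6·0.003000 = 55.21 kg (target 55.21 kg)
Consistency of the glass mass: the batch minus its LOI: 1000 kg (the targets, summed, come to 1000 kg; versus the stated basis of 1000 kg — any gap is answer rounding).
Batch total: Σ batch = 1013 kg; the LOI term Σ batch·LOI equals 13.21 kg; glass ÷ batch gives a yield of 98.70%.

Revised batch per 1000 kg enamel:
  calcined alumina: 53.24 kg
  potassium carbonate: 14.28 kg
  talc: 136.8 kg
  ZnO: 80.31 kg
  quartz sand: 728.6 kg
Total batch = 1013 kg; LOI loss = 13.21 kg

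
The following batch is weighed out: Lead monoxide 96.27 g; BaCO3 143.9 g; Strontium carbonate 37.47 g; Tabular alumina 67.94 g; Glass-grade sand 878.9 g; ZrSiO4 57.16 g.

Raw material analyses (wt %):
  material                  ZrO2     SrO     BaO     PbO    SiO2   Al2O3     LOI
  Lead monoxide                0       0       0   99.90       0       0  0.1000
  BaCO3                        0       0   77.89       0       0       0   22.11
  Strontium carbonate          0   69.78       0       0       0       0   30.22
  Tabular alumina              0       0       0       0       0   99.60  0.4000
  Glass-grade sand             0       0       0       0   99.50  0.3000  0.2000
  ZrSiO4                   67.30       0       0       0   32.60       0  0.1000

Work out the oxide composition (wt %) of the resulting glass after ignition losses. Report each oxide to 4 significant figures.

Full precision is maintained from start to finish. The intermediate values appear, rounded to 4 significant digits, across the worked steps; a single rounding yields each reported result; the derived quantities (the totals, net glass mass, the yield, the six compositions, LOI) are recomputed from the weighed amounts for 1236 g of glass in full precision, as quoted within the problem or answer text.
Delivered oxide masses:
  ZrO2: 57.16·0.6730 = 38.47 g
  SrO: 37.47·0.6978 = 26.15 g
  BaO: 143.9·0.7789 = 112.1 g
  PbO: 96.27·0.9990 = 96.17 g
  SiO2: 878.9·0.9950 + 57.16·0.3260 = 893.1 g
  Al2O3: 67.94·0.9960 + 878.9·0.003000 = 70.30 g
LOI: 96.27·0.001000 + 143.9·0.2211 + 37.47·0.3022 + 67.94·0.004000 + 878.9·0.002000 + 57.16·0.001000 = 45.32 g
Net of LOI, the glass mass = 1282 − 45.32 = 1236 g (= Σ oxide masses)
wt % = oxide mass / glass mass × 100

Glass mass = 1236 g (batch 1282 − LOI 45.32).
Composition: ZrO2 3.112%, SrO 2.115%, BaO 9.066%, PbO 7.779%, SiO2 72.24%, Al2O3 5.687%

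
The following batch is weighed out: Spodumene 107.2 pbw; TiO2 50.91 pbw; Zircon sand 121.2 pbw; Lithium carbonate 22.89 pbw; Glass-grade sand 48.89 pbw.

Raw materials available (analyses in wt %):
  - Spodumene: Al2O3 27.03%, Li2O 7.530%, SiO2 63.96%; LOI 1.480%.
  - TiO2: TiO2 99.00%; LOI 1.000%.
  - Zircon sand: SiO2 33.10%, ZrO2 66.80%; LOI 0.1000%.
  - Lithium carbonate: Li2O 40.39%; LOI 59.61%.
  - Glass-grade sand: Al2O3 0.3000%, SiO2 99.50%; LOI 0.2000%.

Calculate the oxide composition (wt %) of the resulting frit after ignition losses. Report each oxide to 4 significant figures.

The whole derivation holds exact precision at all times; the intermediate values are shown, with 4-significant-figure rounding, as written. Every reported result undergoes a single rounding. All derived quantities, including the totals, yield, ignition loss, net glass mass, the five compositions, are re-derived starting from the weights on 335.1 pbw of glass in full float precision, exactly as shown in the problem or the answer.
What the batch supplies per oxide:
  Al2O3: 107.2·0.2703 + 48.89·0.003000 = 29.12 pbw
  Li2O: 107.2·0.07530 + 22.89·0.4039 = 17.32 pbw
  TiO2: 50.91·0.9900 = 50.40 pbw
  SiO2: 107.2·0.6396 + 121.2·0.3310 + 48.89·0.9950 = 157.3 pbw
  ZrO2: 121.2·0.6680 = 80.96 pbw
LOI: 107.2·0.01480 + 50.91·0.01000 + 121.2·0.001000 + 22.89·0.5961 + 48.89·0.002000 = 15.96 pbw
batch − LOI leaves glass = 351.1 − 15.96 = 335.1 pbw (consistent with Σ oxide mass)
percent share: oxide ÷ glass, ×100

Glass mass = 335.1 pbw (batch 351.1 − LOI 15.96).
Composition: Al2O3 8.690%, Li2O 5.167%, TiO2 15.04%, SiO2 46.95%, ZrO2 24.16%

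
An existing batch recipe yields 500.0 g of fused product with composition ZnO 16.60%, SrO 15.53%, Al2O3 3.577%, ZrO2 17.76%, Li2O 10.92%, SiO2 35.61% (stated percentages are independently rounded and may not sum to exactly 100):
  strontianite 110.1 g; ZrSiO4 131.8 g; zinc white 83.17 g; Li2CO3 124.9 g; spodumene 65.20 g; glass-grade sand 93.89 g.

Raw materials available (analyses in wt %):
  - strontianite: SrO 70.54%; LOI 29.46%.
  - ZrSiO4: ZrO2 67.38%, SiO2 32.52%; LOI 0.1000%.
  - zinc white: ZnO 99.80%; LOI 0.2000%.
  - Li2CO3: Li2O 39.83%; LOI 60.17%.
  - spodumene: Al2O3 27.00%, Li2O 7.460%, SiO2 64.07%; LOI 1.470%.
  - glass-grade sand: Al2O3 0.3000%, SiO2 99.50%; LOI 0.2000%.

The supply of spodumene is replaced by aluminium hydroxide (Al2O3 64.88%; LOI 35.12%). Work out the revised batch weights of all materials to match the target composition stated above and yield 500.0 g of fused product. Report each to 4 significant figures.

Revised batch per 500.0 g fused product:
  strontianite: 110.1 g
  ZrSiO4: 131.8 g
  zinc white: 83.17 g
  Li2CO3: 137.1 g
  aluminium hydroxide: 26.94 g
  glass-grade sand: 135.9 g
Total batch = 625.0 g; LOI loss = 125.0 g

The intermediate values appear, rounded to four significant digits, on the page — the working math keeps full precision from start to finish; a single rounding produces every reported result. Derived quantities, including glass mass, the yield, six oxide percentages, LOI, the totals, are recomputed starting from the weights on 500.0 g of glass at exact precision, as written in problem or answer.
Target masses of each oxide per 500.0 g fused product:
  ZnO: 16.60% × 500.0 = 83.00 g
  SrO: 15.53% × 500.0 = 77.65 g
  Al2O3: 3.577% × 500.0 = 17.89 g
  ZrO2: 17.76% × 500.0 = 88.80 g
  Li2O: 10.92% × 500.0 = 54.60 g
  SiO2: 35.61% × 500.0 = 178.0 g
Oxide-by-oxide audit given the weights on record, on the stated basis (sums match the target masses given rounding of the digits):
  ZnO: 83.17·0.9980 = 83.00 g (target 83.00 g)
  SrO: 110.1·0.7054 = 77.66 g (target 77.65 g)
  Al2O3: 26.94·0.6488 + 135.9·0.003000 = 17.89 g (target 17.89 g)
  ZrO2: 131.8·0.6738 = 88.81 g (target 88.80 g)
  Li2O: 137.1·0.3983 = 54.61 g (target 54.60 g)
  SiO2: 131.8·0.3252 + 135.9·0.9950 = 178.1 g (target 178.0 g)
Mass balance on the glass: total batch − LOI = 500.1 g (the targets, summed, come to 500.0 g; the stated basis being 500.0 g — a pure rounding effect).
Batch grand total — Σ batch = 625.0 g; loss to ignition Σ batch·LOI = 125.0 g; yield, glass over the total, = 80.01%.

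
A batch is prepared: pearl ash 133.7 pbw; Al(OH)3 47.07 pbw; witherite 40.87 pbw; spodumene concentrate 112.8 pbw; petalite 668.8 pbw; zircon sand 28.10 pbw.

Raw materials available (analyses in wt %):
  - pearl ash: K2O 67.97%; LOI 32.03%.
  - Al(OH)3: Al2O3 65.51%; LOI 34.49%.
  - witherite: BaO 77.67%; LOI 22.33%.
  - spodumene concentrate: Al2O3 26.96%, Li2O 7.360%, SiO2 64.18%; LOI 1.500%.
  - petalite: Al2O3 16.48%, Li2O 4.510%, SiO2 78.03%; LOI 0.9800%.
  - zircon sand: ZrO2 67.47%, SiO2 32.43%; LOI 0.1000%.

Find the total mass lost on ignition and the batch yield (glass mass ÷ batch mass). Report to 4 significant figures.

LOI loss = 76.46 pbw; glass = 954.9 pbw; yield = 92.59%

All internal work maintains full float precision through every step; intermediates are shown, rounded to four significant digits, at each printed step. Each reported result receives exactly one rounding; derived quantities, including net glass mass, totals, the six compositions, ignition loss, the yield, are recomputed using the weight values on 954.9 pbw of glass at exact precision, as written in question or answer.
Ignition loss by material:
  pearl ash: 133.7 × 0.3203 = 42.82 pbw
  Al(OH)3: 47.07 × 0.3449 = 16.23 pbw
  witherite: 40.87 × 0.2233 = 9.126 pbw
  spodumene concentrate: 112.8 × 0.01500 = 1.692 pbw
  petalite: 668.8 × 0.009800 = 6.554 pbw
  zircon sand: 28.10 × 0.001000 = 0.02810 pbw
Total LOI = 76.46 pbw
Glass = batch − LOI = 1031 − 76.46 = 954.9 pbw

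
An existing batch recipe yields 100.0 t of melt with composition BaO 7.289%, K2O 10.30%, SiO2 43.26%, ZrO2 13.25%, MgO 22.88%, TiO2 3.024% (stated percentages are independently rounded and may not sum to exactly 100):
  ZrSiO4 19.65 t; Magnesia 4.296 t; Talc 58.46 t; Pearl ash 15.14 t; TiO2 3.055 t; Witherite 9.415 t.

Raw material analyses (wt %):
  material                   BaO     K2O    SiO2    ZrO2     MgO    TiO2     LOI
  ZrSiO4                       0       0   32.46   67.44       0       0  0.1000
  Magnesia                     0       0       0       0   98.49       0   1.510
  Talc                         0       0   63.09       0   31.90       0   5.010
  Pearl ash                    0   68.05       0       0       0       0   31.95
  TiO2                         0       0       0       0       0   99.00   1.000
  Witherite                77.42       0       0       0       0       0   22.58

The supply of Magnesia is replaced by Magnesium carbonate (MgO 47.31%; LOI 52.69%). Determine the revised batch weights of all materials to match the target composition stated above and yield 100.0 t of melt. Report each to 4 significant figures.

Rounding to 4 significant figures governs every intermediate as printed. Every computation runs at full float precision through every step; a single rounding yields each reported result — the derived quantities (net glass mass, LOI, totals, six oxide percentages, yield) are re-derived at exact precision from the weighed amounts for 100.0 t of glass as given in the question or the answer.
Per-oxide target masses for 100.0 t melt:
  BaO: 7.289% × 100.0 = 7.289 t
  K2O: 10.30% × 100.0 = 10.30 t
  SiO2: 43.26% × 100.0 = 43.26 t
  ZrO2: 13.25% × 100.0 = 13.25 t
  MgO: 22.88% × 100.0 = 22.88 t
  TiO2: 3.024% × 100.0 = 3.024 t
Oxide-by-oxide audit using the reported weights, under the basis named above (sum by sum, the targets are met modulo rounding of the values):
  BaO: 9.415·0.7742 = 7.289 t (target 7.289 t)
  K2O: 15.14·0.6805 = 10.30 t (target 10.30 t)
  SiO2: 19.65·0.3246 + 58.46·0.6309 = 43.26 t (target 43.26 t)
  ZrO2: 19.65·0.6744 = 13.25 t (target 13.25 t)
  MgO: 8.944·0.4731 + 58.46·0.3190 = 22.88 t (target 22.88 t)
  TiO2: 3.055·0.9900 = 3.024 t (target 3.024 t)
Consistency of the glass mass: Σ batch − LOI loss = 100.0 t (per-oxide target masses sum to 100.0 t; the stated basis being 100.0 t — any gap is answer rounding).
Total batch = Σ batch = 114.7 t; LOI removed, Σ of batch·LOI: 14.65 t; as yield: glass ÷ batch → 87.22%.

Revised batch per 100.0 t melt:
  ZrSiO4: 19.65 t
  Magnesium carbonate: 8.944 t
  Talc: 58.46 t
  Pearl ash: 15.14 t
  TiO2: 3.055 t
  Witherite: 9.415 t
Total batch = 114.7 t; LOI loss = 14.65 t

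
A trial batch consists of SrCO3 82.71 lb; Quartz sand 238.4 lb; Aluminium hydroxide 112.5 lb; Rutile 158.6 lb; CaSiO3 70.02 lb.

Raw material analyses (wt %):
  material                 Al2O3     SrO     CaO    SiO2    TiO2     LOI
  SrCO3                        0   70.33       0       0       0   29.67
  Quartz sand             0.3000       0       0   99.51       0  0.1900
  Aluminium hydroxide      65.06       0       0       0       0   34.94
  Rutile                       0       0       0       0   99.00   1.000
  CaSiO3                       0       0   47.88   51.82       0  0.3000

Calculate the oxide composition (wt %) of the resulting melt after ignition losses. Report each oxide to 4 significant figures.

Glass mass = 596.1 lb (batch 662.2 − LOI 66.10).
Composition: Al2O3 12.40%, SrO 9.758%, CaO 5.624%, SiO2 45.88%, TiO2 26.34%

Working values are printed (rounded to four significant figures) as written; full precision is carried throughout — exactly one rounding goes into every reported figure; derived quantities (totals, LOI, net glass mass, the five compositions, the yield) are re-derived using the weight values per 596.1 lb of glass at full float precision precisely as stated by question or answer.
What the batch supplies per oxide:
  Al2O3: 238.4·0.003000 + 112.5·0.6506 = 73.91 lb
  SrO: 82.71·0.7033 = 58.17 lb
  CaO: 70.02·0.4788 = 33.53 lb
  SiO2: 238.4·0.9951 + 70.02·0.5182 = 273.5 lb
  TiO2: 158.6·0.9900 = 157.0 lb
LOI: 82.71·0.2967 + 238.4·0.001900 + 112.5·0.3494 + 158.6·0.01000 + 70.02·0.003000 = 66.10 lb
The glass mass, total less LOI, = 662.2 − 66.10 = 596.1 lb (consistent with Σ oxide mass)
wt %: oxide over glass, times 100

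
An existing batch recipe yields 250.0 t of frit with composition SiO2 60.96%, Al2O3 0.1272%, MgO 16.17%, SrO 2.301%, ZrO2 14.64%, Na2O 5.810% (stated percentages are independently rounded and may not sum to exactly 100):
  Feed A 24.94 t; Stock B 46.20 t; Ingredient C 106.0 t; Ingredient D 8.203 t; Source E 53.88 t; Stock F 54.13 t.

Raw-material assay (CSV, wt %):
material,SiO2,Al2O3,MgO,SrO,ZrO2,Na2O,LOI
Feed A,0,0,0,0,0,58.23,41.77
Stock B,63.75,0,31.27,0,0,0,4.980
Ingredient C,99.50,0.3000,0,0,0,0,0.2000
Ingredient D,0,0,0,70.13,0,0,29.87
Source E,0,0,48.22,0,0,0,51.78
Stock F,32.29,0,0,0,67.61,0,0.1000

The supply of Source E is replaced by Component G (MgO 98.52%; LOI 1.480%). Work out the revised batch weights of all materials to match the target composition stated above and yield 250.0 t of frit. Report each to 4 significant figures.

Working values are printed, rounded to 4 significant digits, across the worked steps; the working math keeps exact precision through the solve; every reported result is rounded a single time — all derived quantities are recomputed at full float precision (the totals, the six compositions, glass mass, yield, LOI) using the weight values for 250.0 t of glass, as written in the problem or the answer.
Oxide-by-oxide targets in 250.0 t frit:
  SiO2: 60.96% × 250.0 = 152.4 t
  Al2O3: 0.1272% × 250.0 = 0.3180 t
  MgO: 16.17% × 250.0 = 40.43 t
  SrO: 2.301% × 250.0 = 5.752 t
  ZrO2: 14.64% × 250.0 = 36.60 t
  Na2O: 5.810% × 250.0 = 14.52 t
Mass-balance tally per oxide from the weights as reported, relative to the basis at hand (each sum matches its target mass up to rounding of the answer):
  SiO2: 46.20·0.6375 + 106.0·0.9950 + 54.13·0.3229 = 152.4 t (target 152.4 t)
  Al2O3: 106.0·0.003000 = 0.3180 t (target 0.3180 t)
  MgO: 46.20·0.3127 + 26.37·0.9852 = 40.43 t (target 40.43 t)
  SrO: 8.203·0.7013 = 5.753 t (target 5.752 t)
  ZrO2: 54.13·0.6761 = 36.60 t (target 36.60 t)
  Na2O: 24.94·0.5823 = 14.52 t (target 14.52 t)
Glass-mass closure: whole batch net of LOI = 250.0 t (oxide target masses add up to 250.0 t; versus the stated basis of 250.0 t — differing by rounding only).
Batch grand total — Σ batch = 265.8 t; the LOI term Σ batch·LOI equals 15.82 t; as yield: glass ÷ batch → 94.05%.

Revised batch per 250.0 t frit:
  Feed A: 24.94 t
  Stock B: 46.20 t
  Ingredient C: 106.0 t
  Ingredient D: 8.203 t
  Component G: 26.37 t
  Stock F: 54.13 t
Total batch = 265.8 t; LOI loss = 15.82 t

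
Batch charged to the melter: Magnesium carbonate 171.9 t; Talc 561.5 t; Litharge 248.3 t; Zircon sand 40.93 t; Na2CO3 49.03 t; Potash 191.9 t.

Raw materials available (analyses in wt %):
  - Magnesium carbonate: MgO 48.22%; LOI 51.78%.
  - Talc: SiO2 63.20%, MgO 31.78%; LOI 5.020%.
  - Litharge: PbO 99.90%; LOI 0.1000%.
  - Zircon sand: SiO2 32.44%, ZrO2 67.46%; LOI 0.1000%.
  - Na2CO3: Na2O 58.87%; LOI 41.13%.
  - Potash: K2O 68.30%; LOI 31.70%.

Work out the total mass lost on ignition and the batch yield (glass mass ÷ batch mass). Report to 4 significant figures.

Intermediates are printed (rounded to four significant digits) on the page — all arithmetic holds full float precision end to end; each reported figure sees exactly one rounding; derived quantities are recomputed in full precision (six oxide percentages, yield, glass mass, totals, ignition loss) using the weight values for 1065 t of glass precisely as stated by the problem or the answer.
Per-material ignition loss:
  Magnesium carbonate: 171.9 × 0.5178 = 89.01 t
  Talc: 561.5 × 0.05020 = 28.19 t
  Litharge: 248.3 × 0.001000 = 0.2483 t
  Zircon sand: 40.93 × 0.001000 = 0.04093 t
  Na2CO3: 49.03 × 0.4113 = 20.17 t
  Potash: 191.9 × 0.3170 = 60.83 t
Total LOI = 198.5 t
Glass = batch − LOI = 1264 − 198.5 = 1065 t

LOI loss = 198.5 t; glass = 1065 t; yield = 84.29%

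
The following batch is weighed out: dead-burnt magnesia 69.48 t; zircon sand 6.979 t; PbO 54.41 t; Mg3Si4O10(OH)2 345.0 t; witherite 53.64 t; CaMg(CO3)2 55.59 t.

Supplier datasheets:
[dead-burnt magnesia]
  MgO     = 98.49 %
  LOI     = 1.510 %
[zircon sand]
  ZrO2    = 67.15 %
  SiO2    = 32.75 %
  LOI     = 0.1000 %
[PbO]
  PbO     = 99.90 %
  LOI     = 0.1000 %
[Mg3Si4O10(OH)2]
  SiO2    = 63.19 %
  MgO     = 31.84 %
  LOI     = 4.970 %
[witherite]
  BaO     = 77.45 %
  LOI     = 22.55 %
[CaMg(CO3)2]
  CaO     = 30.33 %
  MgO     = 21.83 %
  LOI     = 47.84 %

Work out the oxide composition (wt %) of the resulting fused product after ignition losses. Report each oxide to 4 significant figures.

In-progress results are shown rounded to four significant digits on the page. Full float precision is held at all times; each reported number is rounded exactly once. Derived quantities (six oxide percentages, net glass mass, LOI, totals, the yield) are re-derived from the batch weights per 528.2 t of glass at full float precision, as quoted within question or answer.
What the batch supplies per oxide:
  PbO: 54.41·0.9990 = 54.36 t
  BaO: 53.64·0.7745 = 41.54 t
  ZrO2: 6.979·0.6715 = 4.686 t
  CaO: 55.59·0.3033 = 16.86 t
  SiO2: 6.979·0.3275 + 345.0·0.6319 = 220.3 t
  MgO: 69.48·0.9849 + 345.0·0.3184 + 55.59·0.2183 = 190.4 t
LOI: 69.48·0.01510 + 6.979·0.001000 + 54.41·0.001000 + 345.0·0.04970 + 53.64·0.2255 + 55.59·0.4784 = 56.95 t
Resulting glass, batch − LOI: 585.1 − 56.95 = 528.2 t (= Σ oxide masses)
each oxide over glass, ×100, is wt %

Glass mass = 528.2 t (batch 585.1 − LOI 56.95).
Composition: PbO 10.29%, BaO 7.866%, ZrO2 0.8873%, CaO 3.192%, SiO2 41.71%, MgO 36.05%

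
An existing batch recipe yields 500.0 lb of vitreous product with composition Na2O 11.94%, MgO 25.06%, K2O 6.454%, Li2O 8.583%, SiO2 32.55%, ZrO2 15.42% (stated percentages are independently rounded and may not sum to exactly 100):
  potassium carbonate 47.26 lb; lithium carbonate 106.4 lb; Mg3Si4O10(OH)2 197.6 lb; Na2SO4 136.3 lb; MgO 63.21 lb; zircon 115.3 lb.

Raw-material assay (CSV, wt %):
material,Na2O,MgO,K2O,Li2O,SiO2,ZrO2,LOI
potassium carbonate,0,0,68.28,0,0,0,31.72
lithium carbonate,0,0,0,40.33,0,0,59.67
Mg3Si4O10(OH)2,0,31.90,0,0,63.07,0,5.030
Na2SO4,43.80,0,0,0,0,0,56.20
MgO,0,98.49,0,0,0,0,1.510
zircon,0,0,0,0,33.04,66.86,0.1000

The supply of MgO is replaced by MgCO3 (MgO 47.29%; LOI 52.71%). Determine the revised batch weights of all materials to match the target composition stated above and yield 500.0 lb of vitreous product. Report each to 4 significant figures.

Revised batch per 500.0 lb vitreous product:
  potassium carbonate: 47.26 lb
  lithium carbonate: 106.4 lb
  Mg3Si4O10(OH)2: 197.6 lb
  Na2SO4: 136.3 lb
  MgCO3: 131.6 lb
  zircon: 115.3 lb
Total batch = 734.5 lb; LOI loss = 234.5 lb

The intermediate values are shown rounded to four significant figures on the page — the whole derivation carries full precision in every operation; every reported value is rounded only once — all derived quantities (the yield, LOI, totals, glass mass, six oxide percentages) are computed starting from the weights at 500.0 lb of glass at full float precision, exactly as printed in the problem or answer text.
The oxide mass targets at 500.0 lb vitreous product:
  Na2O: 11.94% × 500.0 = 59.70 lb
  MgO: 25.06% × 500.0 = 125.3 lb
  K2O: 6.454% × 500.0 = 32.27 lb
  Li2O: 8.583% × 500.0 = 42.92 lb
  SiO2: 32.55% × 500.0 = 162.7 lb
  ZrO2: 15.42% × 500.0 = 77.10 lb
Sums-versus-targets review with the batch weights as given, under the basis named above (every target is met by its sum up to rounding of the answer):
  Na2O: 136.3·0.4380 = 59.70 lb (target 59.70 lb)
  MgO: 197.6·0.3190 + 131.6·0.4729 = 125.3 lb (target 125.3 lb)
  K2O: 47.26·0.6828 = 32.27 lb (target 32.27 lb)
  Li2O: 106.4·0.4033 = 42.91 lb (target 42.92 lb)
  SiO2: 197.6·0.6307 + 115.3·0.3304 = 162.7 lb (target 162.7 lb)
  ZrO2: 115.3·0.6686 = 77.09 lb (target 77.10 lb)
Mass balance on the glass: Σ batch − LOI loss = 500.0 lb (targets for the oxides total 500.0 lb; stated basis 500.0 lb — rounding explains the deltas).
Total batch = Σ batch = 734.5 lb; loss to ignition Σ batch·LOI = 234.5 lb; yield, glass over the total, = 68.07%.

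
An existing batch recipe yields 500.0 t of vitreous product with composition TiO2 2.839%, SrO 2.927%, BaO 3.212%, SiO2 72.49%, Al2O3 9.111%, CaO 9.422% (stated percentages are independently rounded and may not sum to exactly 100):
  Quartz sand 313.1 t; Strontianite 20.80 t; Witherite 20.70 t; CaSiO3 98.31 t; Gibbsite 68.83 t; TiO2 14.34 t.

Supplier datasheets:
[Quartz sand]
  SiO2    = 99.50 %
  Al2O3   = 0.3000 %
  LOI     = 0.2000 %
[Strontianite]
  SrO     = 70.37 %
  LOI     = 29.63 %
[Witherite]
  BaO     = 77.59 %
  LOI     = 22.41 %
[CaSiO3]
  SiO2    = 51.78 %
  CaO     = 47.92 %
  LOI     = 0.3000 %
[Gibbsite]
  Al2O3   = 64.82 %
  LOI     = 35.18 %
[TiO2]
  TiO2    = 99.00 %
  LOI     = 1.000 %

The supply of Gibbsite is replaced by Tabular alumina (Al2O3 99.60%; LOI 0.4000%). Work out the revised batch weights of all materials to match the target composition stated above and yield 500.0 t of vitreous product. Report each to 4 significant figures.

All internal work maintains exact precision from start to finish. Intermediates are rounded off to 4 significant digits as shown. Every reported figure undergoes a single rounding. Derived quantities are re-derived at full precision (ignition loss, net glass mass, six oxide percentages, yield, the totals) starting from the weights at 500.0 t of glass, precisely as stated by problem or answer.
Oxide mass targets, per 500.0 t vitreous product:
  TiO2: 2.839% × 500.0 = 14.20 t
  SrO: 2.927% × 500.0 = 14.64 t
  BaO: 3.212% × 500.0 = 16.06 t
  SiO2: 72.49% × 500.0 = 362.4 t
  Al2O3: 9.111% × 500.0 = 45.56 t
  CaO: 9.422% × 500.0 = 47.11 t
Per-oxide balance check on the weights just shown, per the basis as stated (oxide sums agree with the targets given rounding of the digits):
  TiO2: 14.34·0.9900 = 14.20 t (target 14.20 t)
  SrO: 20.80·0.7037 = 14.64 t (target 14.64 t)
  BaO: 20.70·0.7759 = 16.06 t (target 16.06 t)
  SiO2: 313.1·0.9950 + 98.31·0.5178 = 362.4 t (target 362.4 t)
  Al2O3: 313.1·0.003000 + 44.79·0.9960 = 45.55 t (target 45.56 t)
  CaO: 98.31·0.4792 = 47.11 t (target 47.11 t)
The glass-mass cross-check: total batch − LOI = 500.0 t (per-oxide target masses sum to 500.0 t; basis as stated: 500.0 t — rounding explains the deltas).
Whole-batch sum: Σ batch = 512.0 t; ignition loss, Σ(batch × LOI) = 12.05 t; glass ÷ batch gives a yield of 97.65%.

Revised batch per 500.0 t vitreous product:
  Quartz sand: 313.1 t
  Strontianite: 20.80 t
  Witherite: 20.70 t
  CaSiO3: 98.31 t
  Tabular alumina: 44.79 t
  TiO2: 14.34 t
Total batch = 512.0 t; LOI loss = 12.05 t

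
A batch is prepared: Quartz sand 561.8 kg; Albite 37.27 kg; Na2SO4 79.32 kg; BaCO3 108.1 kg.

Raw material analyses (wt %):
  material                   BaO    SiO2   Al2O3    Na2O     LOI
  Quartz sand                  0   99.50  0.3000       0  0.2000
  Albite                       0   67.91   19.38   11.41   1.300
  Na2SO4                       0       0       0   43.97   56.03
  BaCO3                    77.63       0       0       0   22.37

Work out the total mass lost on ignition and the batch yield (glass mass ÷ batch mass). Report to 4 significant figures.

LOI loss = 70.23 kg; glass = 716.3 kg; yield = 91.07%

Every computation keeps full float precision at all times. Values along the way appear rounded off to 4 significant figures as written. Every reported result sees exactly one rounding; derived quantities (glass mass, the four compositions, ignition loss, totals, the yield) are carried from the weighed amounts for 716.3 kg of glass in full float precision, exactly as shown in either problem or answer.
Per-material ignition loss:
  Quartz sand: 561.8 × 0.002000 = 1.124 kg
  Albite: 37.27 × 0.01300 = 0.4845 kg
  Na2SO4: 79.32 × 0.5603 = 44.44 kg
  BaCO3: 108.1 × 0.2237 = 24.18 kg
Total LOI = 70.23 kg
Glass = batch − LOI = 786.5 − 70.23 = 716.3 kg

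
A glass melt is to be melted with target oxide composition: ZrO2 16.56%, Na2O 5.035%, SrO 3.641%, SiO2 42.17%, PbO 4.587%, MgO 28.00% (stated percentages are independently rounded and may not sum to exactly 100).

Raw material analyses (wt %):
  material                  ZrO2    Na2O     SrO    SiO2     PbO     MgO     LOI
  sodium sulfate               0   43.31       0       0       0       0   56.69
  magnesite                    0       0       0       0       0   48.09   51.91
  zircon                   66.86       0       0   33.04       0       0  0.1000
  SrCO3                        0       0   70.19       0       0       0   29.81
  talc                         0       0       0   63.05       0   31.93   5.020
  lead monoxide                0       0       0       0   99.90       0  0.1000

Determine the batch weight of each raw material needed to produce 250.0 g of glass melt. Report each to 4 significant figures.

Batch per 250.0 g glass melt:
  sodium sulfate: 29.06 g
  magnesite: 56.08 g
  zircon: 61.92 g
  SrCO3: 12.97 g
  talc: 134.8 g
  lead monoxide: 11.48 g
Total batch = 306.3 g; LOI loss = 56.29 g; yield = 81.62%

Intermediates are rounded to four significant figures when displayed — the working math maintains full precision through every step — each reported result is rounded exactly once; derived quantities are re-derived using the weight values at 250.0 g of glass in exact precision (six oxide percentages, ignition loss, yield, glass mass, the totals), as they appear in the question or the answer.
The oxide mass targets at 250.0 g glass melt:
  ZrO2: 16.56% × 250.0 = 41.40 g
  Na2O: 5.035% × 250.0 = 12.59 g
  SrO: 3.641% × 250.0 = 9.102 g
  SiO2: 42.17% × 250.0 = 105.4 g
  PbO: 4.587% × 250.0 = 11.47 g
  MgO: 28.00% × 250.0 = 70.00 g
Verifying the oxide balance given the weights on record, versus the basis set out (every target is met by its sum modulo rounding of the values):
  ZrO2: 61.92·0.6686 = 41.40 g (target 41.40 g)
  Na2O: 29.06·0.4331 = 12.59 g (target 12.59 g)
  SrO: 12.97·0.7019 = 9.104 g (target 9.102 g)
  SiO2: 61.92·0.3304 + 134.8·0.6305 = 105.4 g (target 105.4 g)
  PbO: 11.48·0.9990 = 11.47 g (target 11.47 g)
  MgO: 56.08·0.4809 + 134.8·0.3193 = 70.01 g (target 70.00 g)
Glass-mass closure: net batch after ignition = 250.0 g (per-oxide target masses sum to 250.0 g; the stated basis being 250.0 g — rounding explains the deltas).
Batch grand total — Σ batch = 306.3 g; the LOI term Σ batch·LOI equals 56.29 g; yield: glass divided by total = 81.62%.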